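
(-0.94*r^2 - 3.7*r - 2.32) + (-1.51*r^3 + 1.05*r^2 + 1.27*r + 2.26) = -1.51*r^3 + 0.11*r^2 - 2.43*r - 0.0600000000000001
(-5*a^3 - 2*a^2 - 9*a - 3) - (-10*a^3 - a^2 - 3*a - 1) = 5*a^3 - a^2 - 6*a - 2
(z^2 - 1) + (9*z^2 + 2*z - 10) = 10*z^2 + 2*z - 11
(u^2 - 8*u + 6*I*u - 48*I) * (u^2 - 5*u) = u^4 - 13*u^3 + 6*I*u^3 + 40*u^2 - 78*I*u^2 + 240*I*u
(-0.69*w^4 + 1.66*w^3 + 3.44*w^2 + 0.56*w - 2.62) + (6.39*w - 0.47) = -0.69*w^4 + 1.66*w^3 + 3.44*w^2 + 6.95*w - 3.09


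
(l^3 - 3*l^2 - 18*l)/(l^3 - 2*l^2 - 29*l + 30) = l*(l + 3)/(l^2 + 4*l - 5)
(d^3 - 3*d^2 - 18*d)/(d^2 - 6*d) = d + 3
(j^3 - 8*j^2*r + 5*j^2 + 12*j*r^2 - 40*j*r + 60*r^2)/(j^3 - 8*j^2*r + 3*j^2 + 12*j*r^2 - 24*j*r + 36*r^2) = (j + 5)/(j + 3)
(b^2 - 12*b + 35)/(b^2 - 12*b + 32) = (b^2 - 12*b + 35)/(b^2 - 12*b + 32)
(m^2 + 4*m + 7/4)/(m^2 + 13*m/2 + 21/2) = (m + 1/2)/(m + 3)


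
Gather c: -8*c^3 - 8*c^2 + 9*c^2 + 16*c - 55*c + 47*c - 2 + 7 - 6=-8*c^3 + c^2 + 8*c - 1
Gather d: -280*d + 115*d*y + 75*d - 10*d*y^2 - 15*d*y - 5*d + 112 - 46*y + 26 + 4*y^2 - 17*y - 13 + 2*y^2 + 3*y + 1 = d*(-10*y^2 + 100*y - 210) + 6*y^2 - 60*y + 126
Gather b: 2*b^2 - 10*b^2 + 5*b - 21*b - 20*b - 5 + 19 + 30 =-8*b^2 - 36*b + 44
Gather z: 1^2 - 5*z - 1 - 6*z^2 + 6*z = -6*z^2 + z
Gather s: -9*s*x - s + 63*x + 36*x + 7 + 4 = s*(-9*x - 1) + 99*x + 11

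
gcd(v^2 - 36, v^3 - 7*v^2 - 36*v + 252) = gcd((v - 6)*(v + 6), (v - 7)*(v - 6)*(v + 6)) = v^2 - 36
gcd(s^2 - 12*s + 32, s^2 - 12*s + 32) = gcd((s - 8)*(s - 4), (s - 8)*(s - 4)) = s^2 - 12*s + 32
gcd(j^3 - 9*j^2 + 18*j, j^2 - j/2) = j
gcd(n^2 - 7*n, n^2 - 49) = n - 7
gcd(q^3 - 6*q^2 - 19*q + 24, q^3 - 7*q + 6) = q^2 + 2*q - 3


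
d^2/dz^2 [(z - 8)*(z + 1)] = 2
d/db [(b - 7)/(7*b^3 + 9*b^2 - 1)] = (7*b^3 + 9*b^2 - 3*b*(b - 7)*(7*b + 6) - 1)/(7*b^3 + 9*b^2 - 1)^2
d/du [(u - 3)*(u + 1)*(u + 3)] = 3*u^2 + 2*u - 9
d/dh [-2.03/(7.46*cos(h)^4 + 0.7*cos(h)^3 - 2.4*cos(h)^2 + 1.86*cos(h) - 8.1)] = (-60.5752*cos(h)^3 - 4.263*cos(h)^2 + 9.744*cos(h) - 3.7758)*sin(h)/(7.46*cos(h)^4 + 0.7*cos(h)^3 - 2.4*cos(h)^2 + 1.86*cos(h) - 8.1)^2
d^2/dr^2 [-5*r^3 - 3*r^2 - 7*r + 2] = -30*r - 6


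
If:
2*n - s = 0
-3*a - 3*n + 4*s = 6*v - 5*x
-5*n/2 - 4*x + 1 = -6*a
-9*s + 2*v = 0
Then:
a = 139*x/201 - 98/603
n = 4*x/67 + 2/201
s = 8*x/67 + 4/201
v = 36*x/67 + 6/67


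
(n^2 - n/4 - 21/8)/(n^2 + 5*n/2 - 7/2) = (8*n^2 - 2*n - 21)/(4*(2*n^2 + 5*n - 7))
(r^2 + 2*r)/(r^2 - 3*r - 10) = r/(r - 5)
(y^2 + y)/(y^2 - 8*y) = (y + 1)/(y - 8)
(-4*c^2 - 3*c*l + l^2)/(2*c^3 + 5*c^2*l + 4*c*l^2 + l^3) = (-4*c + l)/(2*c^2 + 3*c*l + l^2)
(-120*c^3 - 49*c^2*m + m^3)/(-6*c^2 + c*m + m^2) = (40*c^2 + 3*c*m - m^2)/(2*c - m)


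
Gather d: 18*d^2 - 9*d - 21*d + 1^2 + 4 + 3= 18*d^2 - 30*d + 8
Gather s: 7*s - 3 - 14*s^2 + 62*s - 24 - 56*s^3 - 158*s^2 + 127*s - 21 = -56*s^3 - 172*s^2 + 196*s - 48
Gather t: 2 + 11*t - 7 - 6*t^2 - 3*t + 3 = -6*t^2 + 8*t - 2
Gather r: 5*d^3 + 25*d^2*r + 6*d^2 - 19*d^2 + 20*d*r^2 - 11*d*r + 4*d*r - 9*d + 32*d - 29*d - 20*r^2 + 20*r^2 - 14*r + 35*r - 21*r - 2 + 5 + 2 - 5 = 5*d^3 - 13*d^2 + 20*d*r^2 - 6*d + r*(25*d^2 - 7*d)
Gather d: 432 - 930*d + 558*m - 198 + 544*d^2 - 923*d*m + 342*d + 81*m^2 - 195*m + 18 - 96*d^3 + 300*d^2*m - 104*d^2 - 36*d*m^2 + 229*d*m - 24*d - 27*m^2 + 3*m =-96*d^3 + d^2*(300*m + 440) + d*(-36*m^2 - 694*m - 612) + 54*m^2 + 366*m + 252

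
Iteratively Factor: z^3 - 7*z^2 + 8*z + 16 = (z - 4)*(z^2 - 3*z - 4) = (z - 4)*(z + 1)*(z - 4)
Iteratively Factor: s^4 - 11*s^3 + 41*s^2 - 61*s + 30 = (s - 3)*(s^3 - 8*s^2 + 17*s - 10) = (s - 3)*(s - 2)*(s^2 - 6*s + 5) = (s - 5)*(s - 3)*(s - 2)*(s - 1)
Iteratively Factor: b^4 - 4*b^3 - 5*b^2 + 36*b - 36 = (b - 2)*(b^3 - 2*b^2 - 9*b + 18) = (b - 2)*(b + 3)*(b^2 - 5*b + 6) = (b - 3)*(b - 2)*(b + 3)*(b - 2)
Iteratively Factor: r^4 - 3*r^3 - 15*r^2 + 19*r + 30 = (r + 1)*(r^3 - 4*r^2 - 11*r + 30) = (r + 1)*(r + 3)*(r^2 - 7*r + 10) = (r - 2)*(r + 1)*(r + 3)*(r - 5)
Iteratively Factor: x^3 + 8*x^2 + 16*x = (x + 4)*(x^2 + 4*x) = (x + 4)^2*(x)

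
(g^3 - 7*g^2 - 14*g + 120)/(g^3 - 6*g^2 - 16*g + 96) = (g - 5)/(g - 4)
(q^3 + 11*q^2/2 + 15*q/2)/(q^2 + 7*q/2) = (2*q^2 + 11*q + 15)/(2*q + 7)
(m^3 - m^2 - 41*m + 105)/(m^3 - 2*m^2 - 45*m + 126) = (m - 5)/(m - 6)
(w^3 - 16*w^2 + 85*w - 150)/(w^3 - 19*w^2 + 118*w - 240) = (w - 5)/(w - 8)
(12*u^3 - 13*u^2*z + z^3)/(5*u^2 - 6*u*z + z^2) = (-12*u^2 + u*z + z^2)/(-5*u + z)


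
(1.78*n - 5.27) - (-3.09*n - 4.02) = 4.87*n - 1.25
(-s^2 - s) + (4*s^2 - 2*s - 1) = 3*s^2 - 3*s - 1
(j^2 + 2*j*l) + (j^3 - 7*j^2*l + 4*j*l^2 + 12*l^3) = j^3 - 7*j^2*l + j^2 + 4*j*l^2 + 2*j*l + 12*l^3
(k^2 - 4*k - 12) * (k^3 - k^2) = k^5 - 5*k^4 - 8*k^3 + 12*k^2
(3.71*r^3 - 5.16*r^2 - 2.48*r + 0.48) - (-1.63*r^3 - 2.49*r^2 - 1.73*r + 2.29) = 5.34*r^3 - 2.67*r^2 - 0.75*r - 1.81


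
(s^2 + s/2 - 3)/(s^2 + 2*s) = (s - 3/2)/s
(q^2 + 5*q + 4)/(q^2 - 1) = (q + 4)/(q - 1)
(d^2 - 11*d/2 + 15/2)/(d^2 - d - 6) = (d - 5/2)/(d + 2)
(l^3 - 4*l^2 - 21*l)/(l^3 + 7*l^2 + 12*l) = (l - 7)/(l + 4)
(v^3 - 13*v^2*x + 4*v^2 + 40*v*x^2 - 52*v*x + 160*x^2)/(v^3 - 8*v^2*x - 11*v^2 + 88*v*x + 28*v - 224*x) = (v^2 - 5*v*x + 4*v - 20*x)/(v^2 - 11*v + 28)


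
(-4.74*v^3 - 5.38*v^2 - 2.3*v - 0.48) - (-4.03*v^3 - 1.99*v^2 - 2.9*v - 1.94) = -0.71*v^3 - 3.39*v^2 + 0.6*v + 1.46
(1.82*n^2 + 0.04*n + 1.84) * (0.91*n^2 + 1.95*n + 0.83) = 1.6562*n^4 + 3.5854*n^3 + 3.263*n^2 + 3.6212*n + 1.5272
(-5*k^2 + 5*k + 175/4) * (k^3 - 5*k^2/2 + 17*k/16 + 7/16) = -5*k^5 + 35*k^4/2 + 415*k^3/16 - 425*k^2/4 + 3115*k/64 + 1225/64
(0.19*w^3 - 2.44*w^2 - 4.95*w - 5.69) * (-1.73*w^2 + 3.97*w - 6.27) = -0.3287*w^5 + 4.9755*w^4 - 2.3146*w^3 + 5.491*w^2 + 8.4472*w + 35.6763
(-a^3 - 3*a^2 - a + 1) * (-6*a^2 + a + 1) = 6*a^5 + 17*a^4 + 2*a^3 - 10*a^2 + 1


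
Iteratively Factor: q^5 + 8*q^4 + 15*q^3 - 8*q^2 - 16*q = (q + 4)*(q^4 + 4*q^3 - q^2 - 4*q) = (q - 1)*(q + 4)*(q^3 + 5*q^2 + 4*q) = q*(q - 1)*(q + 4)*(q^2 + 5*q + 4) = q*(q - 1)*(q + 4)^2*(q + 1)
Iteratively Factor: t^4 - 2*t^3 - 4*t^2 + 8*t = (t - 2)*(t^3 - 4*t) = (t - 2)*(t + 2)*(t^2 - 2*t) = t*(t - 2)*(t + 2)*(t - 2)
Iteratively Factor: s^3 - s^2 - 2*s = (s)*(s^2 - s - 2) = s*(s - 2)*(s + 1)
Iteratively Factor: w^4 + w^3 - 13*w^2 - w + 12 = (w - 1)*(w^3 + 2*w^2 - 11*w - 12) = (w - 3)*(w - 1)*(w^2 + 5*w + 4) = (w - 3)*(w - 1)*(w + 1)*(w + 4)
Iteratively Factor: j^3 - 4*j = (j)*(j^2 - 4) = j*(j + 2)*(j - 2)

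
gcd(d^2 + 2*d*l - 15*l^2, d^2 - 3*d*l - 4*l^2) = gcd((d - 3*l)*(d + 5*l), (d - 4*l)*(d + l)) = 1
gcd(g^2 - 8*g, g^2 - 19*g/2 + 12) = g - 8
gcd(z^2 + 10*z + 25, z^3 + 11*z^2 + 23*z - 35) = z + 5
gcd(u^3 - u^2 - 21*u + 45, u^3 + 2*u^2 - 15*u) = u^2 + 2*u - 15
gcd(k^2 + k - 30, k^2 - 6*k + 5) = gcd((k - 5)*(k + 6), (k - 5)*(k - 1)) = k - 5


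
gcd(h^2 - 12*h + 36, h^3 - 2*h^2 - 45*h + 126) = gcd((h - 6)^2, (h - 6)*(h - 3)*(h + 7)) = h - 6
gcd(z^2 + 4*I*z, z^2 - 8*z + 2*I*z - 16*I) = 1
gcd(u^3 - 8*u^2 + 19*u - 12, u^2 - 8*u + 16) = u - 4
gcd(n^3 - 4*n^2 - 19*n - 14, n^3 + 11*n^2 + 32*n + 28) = n + 2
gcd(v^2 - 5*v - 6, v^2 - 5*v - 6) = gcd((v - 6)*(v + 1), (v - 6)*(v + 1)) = v^2 - 5*v - 6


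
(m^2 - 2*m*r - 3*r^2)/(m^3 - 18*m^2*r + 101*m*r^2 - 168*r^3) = (m + r)/(m^2 - 15*m*r + 56*r^2)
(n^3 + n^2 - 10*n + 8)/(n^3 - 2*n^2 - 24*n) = (n^2 - 3*n + 2)/(n*(n - 6))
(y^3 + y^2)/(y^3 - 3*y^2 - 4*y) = y/(y - 4)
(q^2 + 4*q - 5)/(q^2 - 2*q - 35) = (q - 1)/(q - 7)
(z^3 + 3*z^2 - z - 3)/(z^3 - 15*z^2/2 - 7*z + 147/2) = 2*(z^2 - 1)/(2*z^2 - 21*z + 49)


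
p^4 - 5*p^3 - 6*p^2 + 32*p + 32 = (p - 4)^2*(p + 1)*(p + 2)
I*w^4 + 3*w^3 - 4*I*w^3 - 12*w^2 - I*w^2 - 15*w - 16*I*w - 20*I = (w - 5)*(w - 4*I)*(w + I)*(I*w + I)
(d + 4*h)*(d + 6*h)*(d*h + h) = d^3*h + 10*d^2*h^2 + d^2*h + 24*d*h^3 + 10*d*h^2 + 24*h^3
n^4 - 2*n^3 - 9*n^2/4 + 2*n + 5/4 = (n - 5/2)*(n - 1)*(n + 1/2)*(n + 1)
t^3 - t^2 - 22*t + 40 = (t - 4)*(t - 2)*(t + 5)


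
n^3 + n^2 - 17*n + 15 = (n - 3)*(n - 1)*(n + 5)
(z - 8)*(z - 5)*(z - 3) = z^3 - 16*z^2 + 79*z - 120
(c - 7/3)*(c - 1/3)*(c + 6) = c^3 + 10*c^2/3 - 137*c/9 + 14/3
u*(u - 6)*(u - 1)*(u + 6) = u^4 - u^3 - 36*u^2 + 36*u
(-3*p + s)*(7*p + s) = -21*p^2 + 4*p*s + s^2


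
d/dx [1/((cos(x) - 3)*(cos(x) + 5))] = 2*(cos(x) + 1)*sin(x)/((cos(x) - 3)^2*(cos(x) + 5)^2)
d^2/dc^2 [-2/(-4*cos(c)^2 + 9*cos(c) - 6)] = 2*(64*sin(c)^4 - 17*sin(c)^2 + 189*cos(c) - 27*cos(3*c) - 161)/(4*sin(c)^2 + 9*cos(c) - 10)^3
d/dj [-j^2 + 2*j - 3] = 2 - 2*j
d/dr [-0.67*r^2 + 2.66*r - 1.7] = 2.66 - 1.34*r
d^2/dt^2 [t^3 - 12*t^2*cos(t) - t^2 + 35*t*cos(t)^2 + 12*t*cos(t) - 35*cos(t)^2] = 12*t^2*cos(t) + 48*t*sin(t) - 12*t*cos(t) - 70*t*cos(2*t) + 6*t - 24*sqrt(2)*sin(t + pi/4) + 70*sqrt(2)*cos(2*t + pi/4) - 2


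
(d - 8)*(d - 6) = d^2 - 14*d + 48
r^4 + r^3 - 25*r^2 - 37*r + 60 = (r - 5)*(r - 1)*(r + 3)*(r + 4)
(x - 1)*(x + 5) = x^2 + 4*x - 5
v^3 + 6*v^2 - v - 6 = (v - 1)*(v + 1)*(v + 6)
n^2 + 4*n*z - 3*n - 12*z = (n - 3)*(n + 4*z)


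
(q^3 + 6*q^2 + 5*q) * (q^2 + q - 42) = q^5 + 7*q^4 - 31*q^3 - 247*q^2 - 210*q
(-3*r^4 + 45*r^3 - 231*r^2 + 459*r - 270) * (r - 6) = -3*r^5 + 63*r^4 - 501*r^3 + 1845*r^2 - 3024*r + 1620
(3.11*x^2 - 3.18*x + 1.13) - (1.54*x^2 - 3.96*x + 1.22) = 1.57*x^2 + 0.78*x - 0.0900000000000001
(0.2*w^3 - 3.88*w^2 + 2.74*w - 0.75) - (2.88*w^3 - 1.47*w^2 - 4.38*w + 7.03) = -2.68*w^3 - 2.41*w^2 + 7.12*w - 7.78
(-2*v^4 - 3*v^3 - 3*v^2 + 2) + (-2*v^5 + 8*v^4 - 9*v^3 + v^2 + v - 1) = -2*v^5 + 6*v^4 - 12*v^3 - 2*v^2 + v + 1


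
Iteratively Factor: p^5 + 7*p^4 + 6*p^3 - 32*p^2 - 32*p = (p + 1)*(p^4 + 6*p^3 - 32*p) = (p + 1)*(p + 4)*(p^3 + 2*p^2 - 8*p) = (p - 2)*(p + 1)*(p + 4)*(p^2 + 4*p) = p*(p - 2)*(p + 1)*(p + 4)*(p + 4)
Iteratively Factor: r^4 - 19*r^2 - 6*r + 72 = (r - 4)*(r^3 + 4*r^2 - 3*r - 18) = (r - 4)*(r + 3)*(r^2 + r - 6) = (r - 4)*(r - 2)*(r + 3)*(r + 3)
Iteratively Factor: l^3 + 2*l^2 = (l)*(l^2 + 2*l) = l^2*(l + 2)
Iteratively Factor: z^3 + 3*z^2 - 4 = (z - 1)*(z^2 + 4*z + 4) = (z - 1)*(z + 2)*(z + 2)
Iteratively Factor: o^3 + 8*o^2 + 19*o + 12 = (o + 3)*(o^2 + 5*o + 4) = (o + 3)*(o + 4)*(o + 1)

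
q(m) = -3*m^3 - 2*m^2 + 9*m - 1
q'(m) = -9*m^2 - 4*m + 9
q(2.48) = -36.74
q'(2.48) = -56.27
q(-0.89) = -8.48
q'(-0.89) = 5.43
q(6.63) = -903.55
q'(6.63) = -413.13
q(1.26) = 1.16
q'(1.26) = -10.33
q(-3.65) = 85.39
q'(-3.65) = -96.30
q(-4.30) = 161.84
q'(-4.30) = -140.21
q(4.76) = -327.03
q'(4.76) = -213.96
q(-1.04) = -9.15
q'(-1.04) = 3.43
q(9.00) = -2269.00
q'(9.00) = -756.00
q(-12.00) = 4787.00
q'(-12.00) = -1239.00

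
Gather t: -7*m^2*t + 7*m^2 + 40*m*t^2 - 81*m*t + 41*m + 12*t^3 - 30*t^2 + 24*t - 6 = 7*m^2 + 41*m + 12*t^3 + t^2*(40*m - 30) + t*(-7*m^2 - 81*m + 24) - 6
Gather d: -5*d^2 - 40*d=-5*d^2 - 40*d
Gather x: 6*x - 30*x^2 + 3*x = -30*x^2 + 9*x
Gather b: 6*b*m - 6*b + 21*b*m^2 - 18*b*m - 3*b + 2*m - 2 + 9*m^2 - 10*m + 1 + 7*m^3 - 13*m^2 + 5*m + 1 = b*(21*m^2 - 12*m - 9) + 7*m^3 - 4*m^2 - 3*m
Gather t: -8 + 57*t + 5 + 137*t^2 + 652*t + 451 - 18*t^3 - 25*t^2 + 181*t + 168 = -18*t^3 + 112*t^2 + 890*t + 616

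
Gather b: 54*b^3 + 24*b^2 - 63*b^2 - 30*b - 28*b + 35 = 54*b^3 - 39*b^2 - 58*b + 35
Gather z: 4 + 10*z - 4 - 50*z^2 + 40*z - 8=-50*z^2 + 50*z - 8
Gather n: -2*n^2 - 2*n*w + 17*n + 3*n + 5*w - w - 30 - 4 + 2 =-2*n^2 + n*(20 - 2*w) + 4*w - 32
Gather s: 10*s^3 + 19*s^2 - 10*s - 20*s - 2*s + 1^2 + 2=10*s^3 + 19*s^2 - 32*s + 3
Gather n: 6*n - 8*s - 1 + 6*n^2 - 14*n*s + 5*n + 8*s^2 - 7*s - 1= 6*n^2 + n*(11 - 14*s) + 8*s^2 - 15*s - 2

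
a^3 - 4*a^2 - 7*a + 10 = (a - 5)*(a - 1)*(a + 2)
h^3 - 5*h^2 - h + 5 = (h - 5)*(h - 1)*(h + 1)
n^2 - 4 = (n - 2)*(n + 2)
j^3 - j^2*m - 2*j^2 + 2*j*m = j*(j - 2)*(j - m)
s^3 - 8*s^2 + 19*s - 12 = (s - 4)*(s - 3)*(s - 1)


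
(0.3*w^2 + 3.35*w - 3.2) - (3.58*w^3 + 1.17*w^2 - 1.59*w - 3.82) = -3.58*w^3 - 0.87*w^2 + 4.94*w + 0.62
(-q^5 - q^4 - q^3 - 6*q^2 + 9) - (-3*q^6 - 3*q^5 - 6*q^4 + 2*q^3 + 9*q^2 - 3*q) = 3*q^6 + 2*q^5 + 5*q^4 - 3*q^3 - 15*q^2 + 3*q + 9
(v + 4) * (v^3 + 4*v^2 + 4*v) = v^4 + 8*v^3 + 20*v^2 + 16*v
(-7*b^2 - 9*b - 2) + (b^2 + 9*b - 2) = -6*b^2 - 4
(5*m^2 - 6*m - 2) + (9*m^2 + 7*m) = 14*m^2 + m - 2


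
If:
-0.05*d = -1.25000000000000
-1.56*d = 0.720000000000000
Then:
No Solution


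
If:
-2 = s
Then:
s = -2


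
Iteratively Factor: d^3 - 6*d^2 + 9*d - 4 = (d - 1)*(d^2 - 5*d + 4) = (d - 1)^2*(d - 4)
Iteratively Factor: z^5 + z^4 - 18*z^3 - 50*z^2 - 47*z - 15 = (z + 1)*(z^4 - 18*z^2 - 32*z - 15) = (z - 5)*(z + 1)*(z^3 + 5*z^2 + 7*z + 3) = (z - 5)*(z + 1)*(z + 3)*(z^2 + 2*z + 1) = (z - 5)*(z + 1)^2*(z + 3)*(z + 1)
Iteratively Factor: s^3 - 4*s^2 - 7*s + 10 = (s + 2)*(s^2 - 6*s + 5) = (s - 5)*(s + 2)*(s - 1)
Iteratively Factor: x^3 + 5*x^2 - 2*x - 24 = (x - 2)*(x^2 + 7*x + 12) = (x - 2)*(x + 3)*(x + 4)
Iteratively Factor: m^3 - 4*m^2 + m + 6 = (m - 2)*(m^2 - 2*m - 3) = (m - 3)*(m - 2)*(m + 1)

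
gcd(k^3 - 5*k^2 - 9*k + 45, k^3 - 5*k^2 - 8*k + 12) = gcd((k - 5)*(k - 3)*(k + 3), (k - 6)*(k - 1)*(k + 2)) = 1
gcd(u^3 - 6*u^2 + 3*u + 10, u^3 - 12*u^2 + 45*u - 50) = u^2 - 7*u + 10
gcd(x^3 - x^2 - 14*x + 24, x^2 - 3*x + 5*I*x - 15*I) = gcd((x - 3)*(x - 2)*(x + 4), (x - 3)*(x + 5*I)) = x - 3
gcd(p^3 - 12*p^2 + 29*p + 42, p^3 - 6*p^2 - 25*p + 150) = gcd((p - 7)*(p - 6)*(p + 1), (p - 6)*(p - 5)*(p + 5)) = p - 6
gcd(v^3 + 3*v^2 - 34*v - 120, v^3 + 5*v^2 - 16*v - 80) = v^2 + 9*v + 20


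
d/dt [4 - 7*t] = -7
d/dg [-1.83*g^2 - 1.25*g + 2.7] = -3.66*g - 1.25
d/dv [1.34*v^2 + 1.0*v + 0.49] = 2.68*v + 1.0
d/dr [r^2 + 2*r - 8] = 2*r + 2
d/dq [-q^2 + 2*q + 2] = 2 - 2*q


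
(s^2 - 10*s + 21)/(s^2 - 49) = (s - 3)/(s + 7)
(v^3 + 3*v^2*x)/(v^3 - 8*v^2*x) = (v + 3*x)/(v - 8*x)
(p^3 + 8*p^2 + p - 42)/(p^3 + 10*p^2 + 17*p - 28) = (p^2 + p - 6)/(p^2 + 3*p - 4)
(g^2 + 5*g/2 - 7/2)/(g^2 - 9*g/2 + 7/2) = (2*g + 7)/(2*g - 7)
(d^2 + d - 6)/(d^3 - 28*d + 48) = (d + 3)/(d^2 + 2*d - 24)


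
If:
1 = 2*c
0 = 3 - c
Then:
No Solution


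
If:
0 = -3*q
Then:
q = 0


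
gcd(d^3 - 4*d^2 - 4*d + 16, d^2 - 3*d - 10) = d + 2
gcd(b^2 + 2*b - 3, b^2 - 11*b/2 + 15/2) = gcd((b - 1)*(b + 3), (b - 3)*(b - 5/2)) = 1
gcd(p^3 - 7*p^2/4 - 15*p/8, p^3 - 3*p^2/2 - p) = p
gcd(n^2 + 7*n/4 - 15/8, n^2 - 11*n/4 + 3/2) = n - 3/4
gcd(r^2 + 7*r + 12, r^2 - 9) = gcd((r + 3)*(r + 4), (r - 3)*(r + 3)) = r + 3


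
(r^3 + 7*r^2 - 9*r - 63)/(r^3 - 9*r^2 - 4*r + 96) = (r^2 + 4*r - 21)/(r^2 - 12*r + 32)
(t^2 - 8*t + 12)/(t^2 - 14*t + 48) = (t - 2)/(t - 8)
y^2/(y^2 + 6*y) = y/(y + 6)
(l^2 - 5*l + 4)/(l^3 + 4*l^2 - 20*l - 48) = (l - 1)/(l^2 + 8*l + 12)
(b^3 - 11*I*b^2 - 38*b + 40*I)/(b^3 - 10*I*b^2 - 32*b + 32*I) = (b - 5*I)/(b - 4*I)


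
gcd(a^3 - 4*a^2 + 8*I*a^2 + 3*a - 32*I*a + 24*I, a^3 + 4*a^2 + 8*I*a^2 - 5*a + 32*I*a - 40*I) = a^2 + a*(-1 + 8*I) - 8*I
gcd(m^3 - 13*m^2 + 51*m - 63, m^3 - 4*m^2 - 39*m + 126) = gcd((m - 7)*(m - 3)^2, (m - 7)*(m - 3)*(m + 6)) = m^2 - 10*m + 21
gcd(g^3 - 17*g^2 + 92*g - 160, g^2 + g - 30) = g - 5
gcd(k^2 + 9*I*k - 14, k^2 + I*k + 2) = k + 2*I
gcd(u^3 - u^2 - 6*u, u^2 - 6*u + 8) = 1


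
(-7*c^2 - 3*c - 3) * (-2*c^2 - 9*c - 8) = 14*c^4 + 69*c^3 + 89*c^2 + 51*c + 24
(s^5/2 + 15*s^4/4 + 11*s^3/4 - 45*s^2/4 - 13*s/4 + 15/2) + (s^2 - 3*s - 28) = s^5/2 + 15*s^4/4 + 11*s^3/4 - 41*s^2/4 - 25*s/4 - 41/2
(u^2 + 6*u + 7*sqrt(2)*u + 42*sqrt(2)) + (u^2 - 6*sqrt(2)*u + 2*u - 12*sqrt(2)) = 2*u^2 + sqrt(2)*u + 8*u + 30*sqrt(2)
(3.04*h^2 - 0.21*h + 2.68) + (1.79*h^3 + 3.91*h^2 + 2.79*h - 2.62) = 1.79*h^3 + 6.95*h^2 + 2.58*h + 0.0600000000000001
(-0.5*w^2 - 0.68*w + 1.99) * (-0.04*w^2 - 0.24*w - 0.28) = 0.02*w^4 + 0.1472*w^3 + 0.2236*w^2 - 0.2872*w - 0.5572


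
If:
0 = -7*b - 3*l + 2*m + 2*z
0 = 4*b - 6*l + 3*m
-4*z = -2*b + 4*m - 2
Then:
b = 6*z/35 + 1/35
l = 29/105 - 12*z/35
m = 18/35 - 32*z/35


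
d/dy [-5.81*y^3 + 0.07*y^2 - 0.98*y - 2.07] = -17.43*y^2 + 0.14*y - 0.98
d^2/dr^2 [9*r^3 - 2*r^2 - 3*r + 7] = 54*r - 4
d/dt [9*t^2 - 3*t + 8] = 18*t - 3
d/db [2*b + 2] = 2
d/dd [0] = 0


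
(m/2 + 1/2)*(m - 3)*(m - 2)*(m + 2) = m^4/2 - m^3 - 7*m^2/2 + 4*m + 6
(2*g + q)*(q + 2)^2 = 2*g*q^2 + 8*g*q + 8*g + q^3 + 4*q^2 + 4*q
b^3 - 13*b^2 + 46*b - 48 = (b - 8)*(b - 3)*(b - 2)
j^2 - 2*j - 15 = (j - 5)*(j + 3)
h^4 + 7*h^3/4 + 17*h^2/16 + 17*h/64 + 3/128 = (h + 1/4)^2*(h + 1/2)*(h + 3/4)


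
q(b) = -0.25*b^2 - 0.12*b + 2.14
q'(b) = -0.5*b - 0.12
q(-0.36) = 2.15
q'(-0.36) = 0.06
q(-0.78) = 2.08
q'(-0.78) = 0.27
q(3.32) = -1.01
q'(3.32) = -1.78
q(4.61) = -3.73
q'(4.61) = -2.42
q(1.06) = 1.73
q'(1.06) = -0.65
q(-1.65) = 1.66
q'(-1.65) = 0.70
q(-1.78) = 1.56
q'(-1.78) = 0.77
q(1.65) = 1.26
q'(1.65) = -0.94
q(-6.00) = -6.14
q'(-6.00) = 2.88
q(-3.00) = 0.25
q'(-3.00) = 1.38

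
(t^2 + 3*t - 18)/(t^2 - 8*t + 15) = (t + 6)/(t - 5)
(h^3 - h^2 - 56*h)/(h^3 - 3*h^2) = (h^2 - h - 56)/(h*(h - 3))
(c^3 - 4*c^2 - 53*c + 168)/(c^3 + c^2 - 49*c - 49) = (c^2 - 11*c + 24)/(c^2 - 6*c - 7)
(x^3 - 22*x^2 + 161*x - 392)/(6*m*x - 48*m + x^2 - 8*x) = (x^2 - 14*x + 49)/(6*m + x)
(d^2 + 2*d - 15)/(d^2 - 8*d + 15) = (d + 5)/(d - 5)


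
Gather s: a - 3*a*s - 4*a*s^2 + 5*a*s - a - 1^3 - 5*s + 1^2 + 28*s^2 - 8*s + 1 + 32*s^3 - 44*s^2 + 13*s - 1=2*a*s + 32*s^3 + s^2*(-4*a - 16)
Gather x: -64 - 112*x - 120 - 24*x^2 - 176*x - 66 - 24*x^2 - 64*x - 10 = -48*x^2 - 352*x - 260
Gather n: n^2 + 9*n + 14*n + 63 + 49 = n^2 + 23*n + 112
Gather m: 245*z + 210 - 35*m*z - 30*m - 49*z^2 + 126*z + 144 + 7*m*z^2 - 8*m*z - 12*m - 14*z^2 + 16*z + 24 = m*(7*z^2 - 43*z - 42) - 63*z^2 + 387*z + 378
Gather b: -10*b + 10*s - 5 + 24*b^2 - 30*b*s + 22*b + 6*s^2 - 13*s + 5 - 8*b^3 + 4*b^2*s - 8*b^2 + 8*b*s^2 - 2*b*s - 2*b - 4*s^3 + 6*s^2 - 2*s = -8*b^3 + b^2*(4*s + 16) + b*(8*s^2 - 32*s + 10) - 4*s^3 + 12*s^2 - 5*s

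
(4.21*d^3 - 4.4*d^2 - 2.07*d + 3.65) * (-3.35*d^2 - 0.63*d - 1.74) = -14.1035*d^5 + 12.0877*d^4 + 2.3811*d^3 - 3.2674*d^2 + 1.3023*d - 6.351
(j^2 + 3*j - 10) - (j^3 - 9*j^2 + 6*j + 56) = -j^3 + 10*j^2 - 3*j - 66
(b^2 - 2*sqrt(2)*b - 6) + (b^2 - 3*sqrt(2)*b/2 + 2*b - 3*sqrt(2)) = 2*b^2 - 7*sqrt(2)*b/2 + 2*b - 6 - 3*sqrt(2)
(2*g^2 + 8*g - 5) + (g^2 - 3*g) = 3*g^2 + 5*g - 5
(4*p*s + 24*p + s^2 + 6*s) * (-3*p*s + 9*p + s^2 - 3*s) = -12*p^2*s^2 - 36*p^2*s + 216*p^2 + p*s^3 + 3*p*s^2 - 18*p*s + s^4 + 3*s^3 - 18*s^2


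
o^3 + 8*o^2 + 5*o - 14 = (o - 1)*(o + 2)*(o + 7)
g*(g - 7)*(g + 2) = g^3 - 5*g^2 - 14*g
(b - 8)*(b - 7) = b^2 - 15*b + 56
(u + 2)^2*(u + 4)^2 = u^4 + 12*u^3 + 52*u^2 + 96*u + 64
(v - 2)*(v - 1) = v^2 - 3*v + 2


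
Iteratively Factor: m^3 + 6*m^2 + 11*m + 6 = (m + 3)*(m^2 + 3*m + 2) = (m + 1)*(m + 3)*(m + 2)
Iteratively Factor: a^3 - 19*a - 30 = (a - 5)*(a^2 + 5*a + 6) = (a - 5)*(a + 2)*(a + 3)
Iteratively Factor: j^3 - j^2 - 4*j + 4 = (j - 2)*(j^2 + j - 2) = (j - 2)*(j - 1)*(j + 2)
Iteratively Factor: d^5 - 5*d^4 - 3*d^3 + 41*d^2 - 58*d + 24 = (d - 1)*(d^4 - 4*d^3 - 7*d^2 + 34*d - 24) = (d - 4)*(d - 1)*(d^3 - 7*d + 6) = (d - 4)*(d - 1)^2*(d^2 + d - 6) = (d - 4)*(d - 1)^2*(d + 3)*(d - 2)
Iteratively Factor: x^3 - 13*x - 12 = (x - 4)*(x^2 + 4*x + 3) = (x - 4)*(x + 1)*(x + 3)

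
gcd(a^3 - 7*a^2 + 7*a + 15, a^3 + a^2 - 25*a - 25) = a^2 - 4*a - 5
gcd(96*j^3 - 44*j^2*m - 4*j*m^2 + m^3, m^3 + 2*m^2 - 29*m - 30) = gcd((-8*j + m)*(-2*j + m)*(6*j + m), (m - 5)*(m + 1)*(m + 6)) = 1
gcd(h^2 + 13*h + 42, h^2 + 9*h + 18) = h + 6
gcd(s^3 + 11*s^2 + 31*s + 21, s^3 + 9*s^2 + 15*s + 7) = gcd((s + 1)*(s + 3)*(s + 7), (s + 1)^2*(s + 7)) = s^2 + 8*s + 7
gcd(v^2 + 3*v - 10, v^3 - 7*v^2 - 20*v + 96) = 1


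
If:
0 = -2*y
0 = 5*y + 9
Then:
No Solution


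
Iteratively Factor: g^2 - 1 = (g - 1)*(g + 1)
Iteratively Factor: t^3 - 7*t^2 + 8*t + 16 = (t - 4)*(t^2 - 3*t - 4) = (t - 4)^2*(t + 1)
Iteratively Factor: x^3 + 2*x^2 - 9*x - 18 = (x + 2)*(x^2 - 9) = (x - 3)*(x + 2)*(x + 3)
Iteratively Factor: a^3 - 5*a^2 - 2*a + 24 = (a + 2)*(a^2 - 7*a + 12) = (a - 4)*(a + 2)*(a - 3)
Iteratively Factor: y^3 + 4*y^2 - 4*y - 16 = (y + 4)*(y^2 - 4) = (y + 2)*(y + 4)*(y - 2)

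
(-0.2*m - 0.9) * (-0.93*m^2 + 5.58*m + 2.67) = 0.186*m^3 - 0.279*m^2 - 5.556*m - 2.403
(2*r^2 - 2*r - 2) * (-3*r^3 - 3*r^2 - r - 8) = -6*r^5 + 10*r^3 - 8*r^2 + 18*r + 16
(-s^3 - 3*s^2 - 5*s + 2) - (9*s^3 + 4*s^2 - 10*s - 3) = -10*s^3 - 7*s^2 + 5*s + 5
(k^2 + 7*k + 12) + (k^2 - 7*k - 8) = 2*k^2 + 4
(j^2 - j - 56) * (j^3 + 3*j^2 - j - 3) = j^5 + 2*j^4 - 60*j^3 - 170*j^2 + 59*j + 168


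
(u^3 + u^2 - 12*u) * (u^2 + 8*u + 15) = u^5 + 9*u^4 + 11*u^3 - 81*u^2 - 180*u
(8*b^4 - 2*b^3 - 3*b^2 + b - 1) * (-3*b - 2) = -24*b^5 - 10*b^4 + 13*b^3 + 3*b^2 + b + 2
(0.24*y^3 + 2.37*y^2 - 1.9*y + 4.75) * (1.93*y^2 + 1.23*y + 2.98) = 0.4632*y^5 + 4.8693*y^4 - 0.0366999999999997*y^3 + 13.8931*y^2 + 0.1805*y + 14.155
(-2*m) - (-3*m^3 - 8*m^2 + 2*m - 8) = 3*m^3 + 8*m^2 - 4*m + 8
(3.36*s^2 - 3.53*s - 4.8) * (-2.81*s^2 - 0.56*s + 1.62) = -9.4416*s^4 + 8.0377*s^3 + 20.908*s^2 - 3.0306*s - 7.776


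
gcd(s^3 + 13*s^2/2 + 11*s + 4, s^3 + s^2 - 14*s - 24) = s + 2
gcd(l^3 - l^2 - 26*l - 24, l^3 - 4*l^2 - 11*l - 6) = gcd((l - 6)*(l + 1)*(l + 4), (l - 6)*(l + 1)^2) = l^2 - 5*l - 6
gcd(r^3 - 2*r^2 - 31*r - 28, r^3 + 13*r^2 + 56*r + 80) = r + 4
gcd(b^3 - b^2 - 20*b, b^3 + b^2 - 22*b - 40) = b^2 - b - 20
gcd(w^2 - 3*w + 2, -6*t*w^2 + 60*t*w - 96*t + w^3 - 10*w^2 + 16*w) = w - 2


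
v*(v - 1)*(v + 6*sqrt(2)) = v^3 - v^2 + 6*sqrt(2)*v^2 - 6*sqrt(2)*v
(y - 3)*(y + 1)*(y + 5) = y^3 + 3*y^2 - 13*y - 15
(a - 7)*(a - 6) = a^2 - 13*a + 42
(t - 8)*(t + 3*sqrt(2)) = t^2 - 8*t + 3*sqrt(2)*t - 24*sqrt(2)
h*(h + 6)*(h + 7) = h^3 + 13*h^2 + 42*h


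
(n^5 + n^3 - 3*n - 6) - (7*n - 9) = n^5 + n^3 - 10*n + 3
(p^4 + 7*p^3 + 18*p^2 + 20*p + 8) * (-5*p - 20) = -5*p^5 - 55*p^4 - 230*p^3 - 460*p^2 - 440*p - 160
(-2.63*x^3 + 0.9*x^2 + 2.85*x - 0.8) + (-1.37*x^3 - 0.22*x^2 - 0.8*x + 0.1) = -4.0*x^3 + 0.68*x^2 + 2.05*x - 0.7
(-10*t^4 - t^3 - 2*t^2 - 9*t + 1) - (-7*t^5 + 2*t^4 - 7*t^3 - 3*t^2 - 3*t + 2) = 7*t^5 - 12*t^4 + 6*t^3 + t^2 - 6*t - 1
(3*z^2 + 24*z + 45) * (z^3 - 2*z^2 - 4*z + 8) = 3*z^5 + 18*z^4 - 15*z^3 - 162*z^2 + 12*z + 360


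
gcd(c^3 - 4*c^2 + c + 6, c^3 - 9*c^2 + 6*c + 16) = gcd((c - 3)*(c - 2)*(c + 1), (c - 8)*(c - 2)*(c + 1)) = c^2 - c - 2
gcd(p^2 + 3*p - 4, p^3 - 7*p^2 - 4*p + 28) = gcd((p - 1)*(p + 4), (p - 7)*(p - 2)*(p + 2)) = 1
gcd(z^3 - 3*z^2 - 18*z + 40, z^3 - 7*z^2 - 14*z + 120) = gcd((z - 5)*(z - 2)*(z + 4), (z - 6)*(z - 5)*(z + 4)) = z^2 - z - 20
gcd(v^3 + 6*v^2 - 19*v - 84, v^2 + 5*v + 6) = v + 3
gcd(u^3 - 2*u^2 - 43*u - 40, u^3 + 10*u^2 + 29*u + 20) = u^2 + 6*u + 5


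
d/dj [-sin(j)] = -cos(j)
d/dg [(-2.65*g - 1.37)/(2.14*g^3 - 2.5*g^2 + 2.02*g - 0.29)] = (11.342*g^3 + 2.1704*g^2 - 6.85*g + 3.5359)/(4.5796*g^6 - 10.7*g^5 + 14.8956*g^4 - 11.3412*g^3 + 5.5304*g^2 - 1.1716*g + 0.0841)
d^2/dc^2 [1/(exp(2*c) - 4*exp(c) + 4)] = 4*(exp(c) + 1)*exp(c)/(exp(4*c) - 8*exp(3*c) + 24*exp(2*c) - 32*exp(c) + 16)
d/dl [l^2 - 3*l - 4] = 2*l - 3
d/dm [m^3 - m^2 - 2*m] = 3*m^2 - 2*m - 2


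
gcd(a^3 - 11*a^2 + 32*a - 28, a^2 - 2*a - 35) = a - 7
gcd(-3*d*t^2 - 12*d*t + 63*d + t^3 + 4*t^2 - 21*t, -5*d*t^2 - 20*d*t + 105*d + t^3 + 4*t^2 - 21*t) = t^2 + 4*t - 21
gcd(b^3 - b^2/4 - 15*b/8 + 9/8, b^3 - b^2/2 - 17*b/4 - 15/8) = b + 3/2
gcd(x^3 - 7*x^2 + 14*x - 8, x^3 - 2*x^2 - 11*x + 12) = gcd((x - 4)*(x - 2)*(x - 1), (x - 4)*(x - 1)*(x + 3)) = x^2 - 5*x + 4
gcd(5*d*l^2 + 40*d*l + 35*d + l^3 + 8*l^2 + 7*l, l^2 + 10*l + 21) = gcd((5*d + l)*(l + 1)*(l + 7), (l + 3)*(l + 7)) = l + 7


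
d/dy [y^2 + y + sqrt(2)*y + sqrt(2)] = 2*y + 1 + sqrt(2)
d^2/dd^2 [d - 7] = 0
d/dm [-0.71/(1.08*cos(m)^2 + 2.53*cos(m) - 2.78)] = -(1.5336*cos(m) + 1.7963)*sin(m)/(1.08*cos(m)^2 + 2.53*cos(m) - 2.78)^2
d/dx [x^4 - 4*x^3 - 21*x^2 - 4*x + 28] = 4*x^3 - 12*x^2 - 42*x - 4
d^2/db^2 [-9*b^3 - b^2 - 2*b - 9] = -54*b - 2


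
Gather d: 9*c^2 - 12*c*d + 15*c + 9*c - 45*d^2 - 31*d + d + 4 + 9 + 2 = 9*c^2 + 24*c - 45*d^2 + d*(-12*c - 30) + 15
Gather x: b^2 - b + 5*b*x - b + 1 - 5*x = b^2 - 2*b + x*(5*b - 5) + 1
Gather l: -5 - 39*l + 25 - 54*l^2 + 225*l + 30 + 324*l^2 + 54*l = 270*l^2 + 240*l + 50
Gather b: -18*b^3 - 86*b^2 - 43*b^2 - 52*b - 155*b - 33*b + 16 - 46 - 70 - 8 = -18*b^3 - 129*b^2 - 240*b - 108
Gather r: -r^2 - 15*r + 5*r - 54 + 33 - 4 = -r^2 - 10*r - 25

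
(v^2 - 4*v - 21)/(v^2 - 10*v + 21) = (v + 3)/(v - 3)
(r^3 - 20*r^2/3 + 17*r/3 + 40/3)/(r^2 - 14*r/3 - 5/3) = (3*r^2 - 5*r - 8)/(3*r + 1)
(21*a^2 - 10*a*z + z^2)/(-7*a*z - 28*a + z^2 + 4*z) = (-3*a + z)/(z + 4)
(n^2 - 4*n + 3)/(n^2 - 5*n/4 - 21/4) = 4*(n - 1)/(4*n + 7)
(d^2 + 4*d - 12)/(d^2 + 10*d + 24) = (d - 2)/(d + 4)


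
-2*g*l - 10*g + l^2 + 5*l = (-2*g + l)*(l + 5)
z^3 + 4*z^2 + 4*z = z*(z + 2)^2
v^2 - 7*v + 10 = (v - 5)*(v - 2)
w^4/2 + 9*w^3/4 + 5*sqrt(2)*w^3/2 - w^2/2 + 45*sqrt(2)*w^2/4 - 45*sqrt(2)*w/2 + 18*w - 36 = (w/2 + sqrt(2)/2)*(w - 3/2)*(w + 6)*(w + 4*sqrt(2))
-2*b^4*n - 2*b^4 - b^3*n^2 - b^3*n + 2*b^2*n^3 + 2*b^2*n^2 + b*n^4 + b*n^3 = (-b + n)*(b + n)*(2*b + n)*(b*n + b)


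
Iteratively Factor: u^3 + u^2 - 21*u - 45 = (u + 3)*(u^2 - 2*u - 15) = (u + 3)^2*(u - 5)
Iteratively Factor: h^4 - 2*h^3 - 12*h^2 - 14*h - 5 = (h + 1)*(h^3 - 3*h^2 - 9*h - 5) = (h + 1)^2*(h^2 - 4*h - 5) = (h + 1)^3*(h - 5)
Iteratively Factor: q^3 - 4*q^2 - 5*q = (q)*(q^2 - 4*q - 5) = q*(q + 1)*(q - 5)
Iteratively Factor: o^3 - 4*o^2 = (o)*(o^2 - 4*o) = o*(o - 4)*(o)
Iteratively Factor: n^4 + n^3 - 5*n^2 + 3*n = (n - 1)*(n^3 + 2*n^2 - 3*n) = n*(n - 1)*(n^2 + 2*n - 3) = n*(n - 1)*(n + 3)*(n - 1)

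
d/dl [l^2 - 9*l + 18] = 2*l - 9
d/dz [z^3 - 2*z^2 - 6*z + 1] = 3*z^2 - 4*z - 6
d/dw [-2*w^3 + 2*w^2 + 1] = 2*w*(2 - 3*w)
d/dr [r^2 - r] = 2*r - 1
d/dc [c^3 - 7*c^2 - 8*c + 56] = 3*c^2 - 14*c - 8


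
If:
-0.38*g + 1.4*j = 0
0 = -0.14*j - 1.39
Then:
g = -36.58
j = -9.93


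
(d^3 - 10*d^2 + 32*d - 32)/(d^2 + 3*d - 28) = (d^2 - 6*d + 8)/(d + 7)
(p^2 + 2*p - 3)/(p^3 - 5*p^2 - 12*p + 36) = (p - 1)/(p^2 - 8*p + 12)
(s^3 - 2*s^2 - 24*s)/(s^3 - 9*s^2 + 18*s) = (s + 4)/(s - 3)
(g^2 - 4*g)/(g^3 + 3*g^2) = (g - 4)/(g*(g + 3))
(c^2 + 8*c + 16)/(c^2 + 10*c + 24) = (c + 4)/(c + 6)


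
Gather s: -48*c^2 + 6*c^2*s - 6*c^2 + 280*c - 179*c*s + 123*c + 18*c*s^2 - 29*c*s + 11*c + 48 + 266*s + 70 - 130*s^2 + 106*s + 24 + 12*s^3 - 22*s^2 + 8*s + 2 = -54*c^2 + 414*c + 12*s^3 + s^2*(18*c - 152) + s*(6*c^2 - 208*c + 380) + 144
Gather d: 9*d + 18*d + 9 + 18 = 27*d + 27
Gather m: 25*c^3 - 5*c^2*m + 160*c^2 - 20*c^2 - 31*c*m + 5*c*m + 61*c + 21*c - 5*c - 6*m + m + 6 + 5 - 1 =25*c^3 + 140*c^2 + 77*c + m*(-5*c^2 - 26*c - 5) + 10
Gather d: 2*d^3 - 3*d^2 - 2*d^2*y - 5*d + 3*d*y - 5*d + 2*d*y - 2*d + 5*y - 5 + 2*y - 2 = 2*d^3 + d^2*(-2*y - 3) + d*(5*y - 12) + 7*y - 7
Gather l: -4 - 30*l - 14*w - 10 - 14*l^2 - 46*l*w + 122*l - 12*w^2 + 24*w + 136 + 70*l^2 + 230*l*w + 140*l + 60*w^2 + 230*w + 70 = 56*l^2 + l*(184*w + 232) + 48*w^2 + 240*w + 192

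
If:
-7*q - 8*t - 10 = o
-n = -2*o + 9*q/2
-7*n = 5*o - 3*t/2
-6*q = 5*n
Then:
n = 240/157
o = -330/157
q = -200/157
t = 20/157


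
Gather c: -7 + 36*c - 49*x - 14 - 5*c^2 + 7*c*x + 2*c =-5*c^2 + c*(7*x + 38) - 49*x - 21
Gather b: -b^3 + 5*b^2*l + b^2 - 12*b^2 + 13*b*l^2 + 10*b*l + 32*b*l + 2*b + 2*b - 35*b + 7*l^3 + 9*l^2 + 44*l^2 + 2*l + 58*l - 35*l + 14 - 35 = -b^3 + b^2*(5*l - 11) + b*(13*l^2 + 42*l - 31) + 7*l^3 + 53*l^2 + 25*l - 21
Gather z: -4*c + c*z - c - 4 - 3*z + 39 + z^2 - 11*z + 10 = -5*c + z^2 + z*(c - 14) + 45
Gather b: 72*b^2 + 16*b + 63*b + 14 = 72*b^2 + 79*b + 14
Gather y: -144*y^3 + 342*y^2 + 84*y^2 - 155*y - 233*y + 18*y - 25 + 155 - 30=-144*y^3 + 426*y^2 - 370*y + 100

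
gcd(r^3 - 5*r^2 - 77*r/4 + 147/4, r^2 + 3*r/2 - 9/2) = r - 3/2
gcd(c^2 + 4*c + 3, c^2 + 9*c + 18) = c + 3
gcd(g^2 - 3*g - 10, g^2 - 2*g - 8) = g + 2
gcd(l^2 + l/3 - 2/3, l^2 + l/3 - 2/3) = l^2 + l/3 - 2/3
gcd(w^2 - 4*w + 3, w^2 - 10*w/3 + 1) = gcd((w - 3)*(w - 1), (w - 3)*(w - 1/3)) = w - 3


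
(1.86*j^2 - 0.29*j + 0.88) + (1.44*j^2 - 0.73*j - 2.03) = 3.3*j^2 - 1.02*j - 1.15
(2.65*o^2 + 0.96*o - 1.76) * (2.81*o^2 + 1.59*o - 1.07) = 7.4465*o^4 + 6.9111*o^3 - 6.2547*o^2 - 3.8256*o + 1.8832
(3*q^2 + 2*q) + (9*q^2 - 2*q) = 12*q^2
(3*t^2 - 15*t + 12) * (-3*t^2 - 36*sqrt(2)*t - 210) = -9*t^4 - 108*sqrt(2)*t^3 + 45*t^3 - 666*t^2 + 540*sqrt(2)*t^2 - 432*sqrt(2)*t + 3150*t - 2520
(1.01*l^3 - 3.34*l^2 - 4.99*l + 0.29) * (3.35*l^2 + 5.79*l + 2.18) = 3.3835*l^5 - 5.3411*l^4 - 33.8533*l^3 - 35.2018*l^2 - 9.1991*l + 0.6322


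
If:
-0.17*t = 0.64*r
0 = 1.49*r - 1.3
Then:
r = 0.87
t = -3.28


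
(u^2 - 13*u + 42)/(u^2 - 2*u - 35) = (u - 6)/(u + 5)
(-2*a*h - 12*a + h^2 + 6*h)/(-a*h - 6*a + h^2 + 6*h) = (2*a - h)/(a - h)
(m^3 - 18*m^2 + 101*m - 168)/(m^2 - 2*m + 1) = (m^3 - 18*m^2 + 101*m - 168)/(m^2 - 2*m + 1)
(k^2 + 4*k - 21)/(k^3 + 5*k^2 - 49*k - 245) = (k - 3)/(k^2 - 2*k - 35)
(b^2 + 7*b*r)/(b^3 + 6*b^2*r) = (b + 7*r)/(b*(b + 6*r))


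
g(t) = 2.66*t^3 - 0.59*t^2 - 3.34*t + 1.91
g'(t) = 7.98*t^2 - 1.18*t - 3.34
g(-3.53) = -110.66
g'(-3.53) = 100.26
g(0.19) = 1.27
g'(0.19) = -3.28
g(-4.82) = -293.57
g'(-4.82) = 187.74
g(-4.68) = -268.04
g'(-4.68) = 176.96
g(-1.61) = -5.34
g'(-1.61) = 19.24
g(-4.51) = -239.04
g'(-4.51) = 164.30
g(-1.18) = 0.66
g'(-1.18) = 9.16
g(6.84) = 802.70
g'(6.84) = 361.94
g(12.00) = 4473.35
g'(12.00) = 1131.62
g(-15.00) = -9058.24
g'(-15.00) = 1809.86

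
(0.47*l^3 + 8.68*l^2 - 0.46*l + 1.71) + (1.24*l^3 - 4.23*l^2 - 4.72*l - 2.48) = 1.71*l^3 + 4.45*l^2 - 5.18*l - 0.77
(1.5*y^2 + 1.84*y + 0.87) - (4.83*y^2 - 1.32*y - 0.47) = -3.33*y^2 + 3.16*y + 1.34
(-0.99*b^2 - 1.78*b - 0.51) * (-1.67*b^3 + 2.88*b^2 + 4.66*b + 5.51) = 1.6533*b^5 + 0.1214*b^4 - 8.8881*b^3 - 15.2185*b^2 - 12.1844*b - 2.8101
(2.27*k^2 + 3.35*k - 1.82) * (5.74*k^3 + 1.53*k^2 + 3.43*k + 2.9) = 13.0298*k^5 + 22.7021*k^4 + 2.4648*k^3 + 15.2889*k^2 + 3.4724*k - 5.278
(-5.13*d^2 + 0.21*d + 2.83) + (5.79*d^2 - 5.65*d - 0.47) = 0.66*d^2 - 5.44*d + 2.36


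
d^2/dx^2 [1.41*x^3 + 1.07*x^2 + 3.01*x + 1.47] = 8.46*x + 2.14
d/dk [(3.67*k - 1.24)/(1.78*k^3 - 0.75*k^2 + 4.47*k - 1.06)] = (-13.0652*k^3 + 9.3741*k^2 - 1.86*k + 1.6526)/(3.1684*k^6 - 2.67*k^5 + 16.4757*k^4 - 10.4786*k^3 + 21.5709*k^2 - 9.4764*k + 1.1236)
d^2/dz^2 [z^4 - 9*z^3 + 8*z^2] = 12*z^2 - 54*z + 16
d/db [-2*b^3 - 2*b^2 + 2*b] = -6*b^2 - 4*b + 2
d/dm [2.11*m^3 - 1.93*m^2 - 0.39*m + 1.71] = 6.33*m^2 - 3.86*m - 0.39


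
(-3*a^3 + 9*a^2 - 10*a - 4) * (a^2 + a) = -3*a^5 + 6*a^4 - a^3 - 14*a^2 - 4*a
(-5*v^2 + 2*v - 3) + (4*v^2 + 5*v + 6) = -v^2 + 7*v + 3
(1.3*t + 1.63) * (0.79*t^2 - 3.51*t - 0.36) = 1.027*t^3 - 3.2753*t^2 - 6.1893*t - 0.5868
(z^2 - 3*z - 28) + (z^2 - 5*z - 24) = 2*z^2 - 8*z - 52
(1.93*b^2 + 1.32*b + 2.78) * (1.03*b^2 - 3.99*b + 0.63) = 1.9879*b^4 - 6.3411*b^3 - 1.1875*b^2 - 10.2606*b + 1.7514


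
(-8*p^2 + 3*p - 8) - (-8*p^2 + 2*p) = p - 8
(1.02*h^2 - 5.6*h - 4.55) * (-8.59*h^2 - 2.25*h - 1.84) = -8.7618*h^4 + 45.809*h^3 + 49.8077*h^2 + 20.5415*h + 8.372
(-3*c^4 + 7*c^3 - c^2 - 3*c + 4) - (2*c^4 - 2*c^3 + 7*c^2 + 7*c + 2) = -5*c^4 + 9*c^3 - 8*c^2 - 10*c + 2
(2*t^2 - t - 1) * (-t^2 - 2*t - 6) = -2*t^4 - 3*t^3 - 9*t^2 + 8*t + 6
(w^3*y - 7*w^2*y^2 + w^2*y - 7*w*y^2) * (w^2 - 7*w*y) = w^5*y - 14*w^4*y^2 + w^4*y + 49*w^3*y^3 - 14*w^3*y^2 + 49*w^2*y^3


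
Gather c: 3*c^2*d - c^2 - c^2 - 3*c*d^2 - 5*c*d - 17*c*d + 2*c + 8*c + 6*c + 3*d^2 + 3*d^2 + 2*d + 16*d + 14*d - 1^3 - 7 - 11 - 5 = c^2*(3*d - 2) + c*(-3*d^2 - 22*d + 16) + 6*d^2 + 32*d - 24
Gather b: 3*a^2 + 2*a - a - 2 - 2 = 3*a^2 + a - 4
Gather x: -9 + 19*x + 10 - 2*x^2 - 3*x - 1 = -2*x^2 + 16*x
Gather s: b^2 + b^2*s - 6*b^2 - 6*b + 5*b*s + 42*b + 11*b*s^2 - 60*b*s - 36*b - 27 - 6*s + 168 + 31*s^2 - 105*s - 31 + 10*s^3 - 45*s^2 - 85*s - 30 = -5*b^2 + 10*s^3 + s^2*(11*b - 14) + s*(b^2 - 55*b - 196) + 80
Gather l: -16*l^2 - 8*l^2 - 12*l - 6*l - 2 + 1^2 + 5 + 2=-24*l^2 - 18*l + 6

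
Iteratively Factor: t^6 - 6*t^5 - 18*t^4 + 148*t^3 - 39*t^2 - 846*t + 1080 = (t - 3)*(t^5 - 3*t^4 - 27*t^3 + 67*t^2 + 162*t - 360) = (t - 3)^2*(t^4 - 27*t^2 - 14*t + 120) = (t - 3)^2*(t - 2)*(t^3 + 2*t^2 - 23*t - 60) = (t - 3)^2*(t - 2)*(t + 4)*(t^2 - 2*t - 15) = (t - 3)^2*(t - 2)*(t + 3)*(t + 4)*(t - 5)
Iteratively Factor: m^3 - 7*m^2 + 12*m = (m)*(m^2 - 7*m + 12) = m*(m - 4)*(m - 3)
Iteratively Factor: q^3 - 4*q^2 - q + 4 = (q - 4)*(q^2 - 1) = (q - 4)*(q + 1)*(q - 1)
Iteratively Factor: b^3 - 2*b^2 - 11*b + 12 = (b + 3)*(b^2 - 5*b + 4) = (b - 1)*(b + 3)*(b - 4)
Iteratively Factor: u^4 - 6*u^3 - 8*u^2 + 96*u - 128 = (u - 2)*(u^3 - 4*u^2 - 16*u + 64) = (u - 2)*(u + 4)*(u^2 - 8*u + 16) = (u - 4)*(u - 2)*(u + 4)*(u - 4)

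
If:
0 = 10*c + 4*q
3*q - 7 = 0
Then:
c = -14/15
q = 7/3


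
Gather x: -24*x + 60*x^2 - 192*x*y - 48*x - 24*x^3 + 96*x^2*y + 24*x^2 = -24*x^3 + x^2*(96*y + 84) + x*(-192*y - 72)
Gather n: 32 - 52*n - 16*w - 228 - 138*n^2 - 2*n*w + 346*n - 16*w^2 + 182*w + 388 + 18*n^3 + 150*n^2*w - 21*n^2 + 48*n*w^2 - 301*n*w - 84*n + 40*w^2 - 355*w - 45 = 18*n^3 + n^2*(150*w - 159) + n*(48*w^2 - 303*w + 210) + 24*w^2 - 189*w + 147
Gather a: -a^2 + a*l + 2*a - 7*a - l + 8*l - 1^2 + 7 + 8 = -a^2 + a*(l - 5) + 7*l + 14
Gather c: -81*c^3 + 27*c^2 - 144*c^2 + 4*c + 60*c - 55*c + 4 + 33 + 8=-81*c^3 - 117*c^2 + 9*c + 45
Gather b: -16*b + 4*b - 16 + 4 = -12*b - 12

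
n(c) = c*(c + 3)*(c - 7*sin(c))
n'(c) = c*(1 - 7*cos(c))*(c + 3) + c*(c - 7*sin(c)) + (c + 3)*(c - 7*sin(c)) = -c*(c + 3)*(7*cos(c) - 1) + c*(c - 7*sin(c)) + (c + 3)*(c - 7*sin(c))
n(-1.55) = -12.25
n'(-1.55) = -2.47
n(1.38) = -33.20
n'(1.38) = -33.62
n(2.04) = -43.22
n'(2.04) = 13.06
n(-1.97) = -9.09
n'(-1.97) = -11.76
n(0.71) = -10.15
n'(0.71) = -28.38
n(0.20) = -0.76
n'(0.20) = -7.80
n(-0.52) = -3.81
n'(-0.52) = 12.34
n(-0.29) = -1.35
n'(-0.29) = 8.63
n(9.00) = 660.44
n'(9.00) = 925.23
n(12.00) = 2836.08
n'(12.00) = -457.84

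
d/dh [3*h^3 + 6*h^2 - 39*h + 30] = 9*h^2 + 12*h - 39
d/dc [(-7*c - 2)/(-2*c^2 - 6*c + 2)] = (7*c^2 + 21*c - (2*c + 3)*(7*c + 2) - 7)/(2*(c^2 + 3*c - 1)^2)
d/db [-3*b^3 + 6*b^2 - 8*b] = -9*b^2 + 12*b - 8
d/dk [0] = 0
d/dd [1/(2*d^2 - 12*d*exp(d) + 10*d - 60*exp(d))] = (3*d*exp(d) - d + 18*exp(d) - 5/2)/(d^2 - 6*d*exp(d) + 5*d - 30*exp(d))^2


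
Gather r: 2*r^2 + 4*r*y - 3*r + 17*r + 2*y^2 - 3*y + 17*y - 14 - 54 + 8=2*r^2 + r*(4*y + 14) + 2*y^2 + 14*y - 60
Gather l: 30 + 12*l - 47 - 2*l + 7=10*l - 10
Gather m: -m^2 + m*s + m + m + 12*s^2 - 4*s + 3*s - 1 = -m^2 + m*(s + 2) + 12*s^2 - s - 1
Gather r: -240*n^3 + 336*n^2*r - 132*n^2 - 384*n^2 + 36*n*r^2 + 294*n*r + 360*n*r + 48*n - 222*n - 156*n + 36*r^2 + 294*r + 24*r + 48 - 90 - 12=-240*n^3 - 516*n^2 - 330*n + r^2*(36*n + 36) + r*(336*n^2 + 654*n + 318) - 54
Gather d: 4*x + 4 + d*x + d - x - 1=d*(x + 1) + 3*x + 3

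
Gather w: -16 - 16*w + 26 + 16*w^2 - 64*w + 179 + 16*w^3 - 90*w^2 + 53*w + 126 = 16*w^3 - 74*w^2 - 27*w + 315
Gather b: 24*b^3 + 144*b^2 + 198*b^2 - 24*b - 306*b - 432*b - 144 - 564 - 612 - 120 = 24*b^3 + 342*b^2 - 762*b - 1440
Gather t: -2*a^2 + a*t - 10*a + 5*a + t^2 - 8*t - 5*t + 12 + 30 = -2*a^2 - 5*a + t^2 + t*(a - 13) + 42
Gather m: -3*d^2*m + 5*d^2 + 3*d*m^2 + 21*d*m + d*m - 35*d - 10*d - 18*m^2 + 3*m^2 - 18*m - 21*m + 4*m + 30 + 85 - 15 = 5*d^2 - 45*d + m^2*(3*d - 15) + m*(-3*d^2 + 22*d - 35) + 100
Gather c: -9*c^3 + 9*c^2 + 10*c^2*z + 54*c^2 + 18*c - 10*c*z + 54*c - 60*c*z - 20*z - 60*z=-9*c^3 + c^2*(10*z + 63) + c*(72 - 70*z) - 80*z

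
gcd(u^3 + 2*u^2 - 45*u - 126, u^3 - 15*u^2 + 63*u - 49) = u - 7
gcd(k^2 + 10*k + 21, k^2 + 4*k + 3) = k + 3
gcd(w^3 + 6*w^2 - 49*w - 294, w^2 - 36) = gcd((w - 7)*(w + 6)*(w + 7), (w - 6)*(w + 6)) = w + 6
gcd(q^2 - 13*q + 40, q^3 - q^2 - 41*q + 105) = q - 5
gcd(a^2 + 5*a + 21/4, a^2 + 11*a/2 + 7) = a + 7/2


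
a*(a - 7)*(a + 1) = a^3 - 6*a^2 - 7*a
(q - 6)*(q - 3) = q^2 - 9*q + 18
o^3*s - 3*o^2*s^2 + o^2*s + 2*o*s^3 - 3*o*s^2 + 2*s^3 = (o - 2*s)*(o - s)*(o*s + s)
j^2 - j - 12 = (j - 4)*(j + 3)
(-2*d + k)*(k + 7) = -2*d*k - 14*d + k^2 + 7*k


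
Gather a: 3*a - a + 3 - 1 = 2*a + 2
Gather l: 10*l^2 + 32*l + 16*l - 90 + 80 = 10*l^2 + 48*l - 10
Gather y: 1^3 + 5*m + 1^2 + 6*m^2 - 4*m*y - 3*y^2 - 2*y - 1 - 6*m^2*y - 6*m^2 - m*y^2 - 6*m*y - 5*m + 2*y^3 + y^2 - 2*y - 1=2*y^3 + y^2*(-m - 2) + y*(-6*m^2 - 10*m - 4)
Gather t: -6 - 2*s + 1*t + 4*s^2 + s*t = 4*s^2 - 2*s + t*(s + 1) - 6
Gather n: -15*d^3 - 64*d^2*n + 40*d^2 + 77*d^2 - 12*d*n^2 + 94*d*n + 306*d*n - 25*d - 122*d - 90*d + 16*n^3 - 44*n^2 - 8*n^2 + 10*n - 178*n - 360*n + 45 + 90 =-15*d^3 + 117*d^2 - 237*d + 16*n^3 + n^2*(-12*d - 52) + n*(-64*d^2 + 400*d - 528) + 135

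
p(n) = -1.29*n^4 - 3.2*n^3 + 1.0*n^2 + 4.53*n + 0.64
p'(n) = -5.16*n^3 - 9.6*n^2 + 2.0*n + 4.53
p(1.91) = -26.52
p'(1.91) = -62.63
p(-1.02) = -0.94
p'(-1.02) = -2.02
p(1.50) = -7.65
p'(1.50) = -31.48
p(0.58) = 2.83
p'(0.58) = 1.45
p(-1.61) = 0.63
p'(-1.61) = -2.04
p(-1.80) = 0.85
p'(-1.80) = -0.08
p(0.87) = 2.49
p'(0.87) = -4.39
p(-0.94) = -1.08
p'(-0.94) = -1.55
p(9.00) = -10674.08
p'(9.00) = -4516.71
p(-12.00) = -21129.56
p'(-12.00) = 7514.61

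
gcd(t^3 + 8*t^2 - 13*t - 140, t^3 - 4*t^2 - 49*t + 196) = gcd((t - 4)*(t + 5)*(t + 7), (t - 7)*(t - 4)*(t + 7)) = t^2 + 3*t - 28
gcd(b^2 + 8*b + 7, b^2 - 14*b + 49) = 1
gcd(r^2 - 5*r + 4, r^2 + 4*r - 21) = 1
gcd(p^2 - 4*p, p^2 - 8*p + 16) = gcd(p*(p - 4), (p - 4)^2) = p - 4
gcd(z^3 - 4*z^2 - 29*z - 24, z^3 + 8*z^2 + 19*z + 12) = z^2 + 4*z + 3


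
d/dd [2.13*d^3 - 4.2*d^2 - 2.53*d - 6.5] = 6.39*d^2 - 8.4*d - 2.53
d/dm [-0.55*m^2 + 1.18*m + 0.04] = 1.18 - 1.1*m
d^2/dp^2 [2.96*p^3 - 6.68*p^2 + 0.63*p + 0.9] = 17.76*p - 13.36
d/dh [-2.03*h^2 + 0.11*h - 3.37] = 0.11 - 4.06*h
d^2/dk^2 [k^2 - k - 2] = 2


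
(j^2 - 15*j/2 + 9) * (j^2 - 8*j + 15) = j^4 - 31*j^3/2 + 84*j^2 - 369*j/2 + 135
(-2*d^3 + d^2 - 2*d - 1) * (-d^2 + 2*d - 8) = 2*d^5 - 5*d^4 + 20*d^3 - 11*d^2 + 14*d + 8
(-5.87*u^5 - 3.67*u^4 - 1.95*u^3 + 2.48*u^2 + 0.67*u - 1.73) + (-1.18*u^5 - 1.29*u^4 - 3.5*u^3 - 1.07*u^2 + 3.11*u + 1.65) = -7.05*u^5 - 4.96*u^4 - 5.45*u^3 + 1.41*u^2 + 3.78*u - 0.0800000000000001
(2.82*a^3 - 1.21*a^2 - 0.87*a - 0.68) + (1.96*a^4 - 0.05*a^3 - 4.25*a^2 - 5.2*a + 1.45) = 1.96*a^4 + 2.77*a^3 - 5.46*a^2 - 6.07*a + 0.77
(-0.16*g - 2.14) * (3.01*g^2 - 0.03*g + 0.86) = -0.4816*g^3 - 6.4366*g^2 - 0.0734*g - 1.8404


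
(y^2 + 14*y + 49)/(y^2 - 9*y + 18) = (y^2 + 14*y + 49)/(y^2 - 9*y + 18)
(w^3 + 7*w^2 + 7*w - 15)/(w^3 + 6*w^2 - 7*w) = (w^2 + 8*w + 15)/(w*(w + 7))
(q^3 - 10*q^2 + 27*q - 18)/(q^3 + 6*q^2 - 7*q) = (q^2 - 9*q + 18)/(q*(q + 7))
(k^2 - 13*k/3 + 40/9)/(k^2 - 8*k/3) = (k - 5/3)/k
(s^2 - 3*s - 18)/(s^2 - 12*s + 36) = (s + 3)/(s - 6)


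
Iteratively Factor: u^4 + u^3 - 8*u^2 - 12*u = (u + 2)*(u^3 - u^2 - 6*u) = (u - 3)*(u + 2)*(u^2 + 2*u) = u*(u - 3)*(u + 2)*(u + 2)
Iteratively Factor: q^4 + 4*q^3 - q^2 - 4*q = (q + 4)*(q^3 - q) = (q - 1)*(q + 4)*(q^2 + q) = (q - 1)*(q + 1)*(q + 4)*(q)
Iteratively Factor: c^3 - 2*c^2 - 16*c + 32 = (c + 4)*(c^2 - 6*c + 8) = (c - 4)*(c + 4)*(c - 2)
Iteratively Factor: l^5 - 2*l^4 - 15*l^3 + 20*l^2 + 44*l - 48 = (l - 1)*(l^4 - l^3 - 16*l^2 + 4*l + 48) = (l - 1)*(l + 3)*(l^3 - 4*l^2 - 4*l + 16) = (l - 1)*(l + 2)*(l + 3)*(l^2 - 6*l + 8) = (l - 4)*(l - 1)*(l + 2)*(l + 3)*(l - 2)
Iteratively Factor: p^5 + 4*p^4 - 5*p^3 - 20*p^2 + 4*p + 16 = (p + 4)*(p^4 - 5*p^2 + 4) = (p + 2)*(p + 4)*(p^3 - 2*p^2 - p + 2) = (p - 1)*(p + 2)*(p + 4)*(p^2 - p - 2) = (p - 2)*(p - 1)*(p + 2)*(p + 4)*(p + 1)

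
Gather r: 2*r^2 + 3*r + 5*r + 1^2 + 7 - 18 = 2*r^2 + 8*r - 10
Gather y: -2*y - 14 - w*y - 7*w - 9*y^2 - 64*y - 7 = -7*w - 9*y^2 + y*(-w - 66) - 21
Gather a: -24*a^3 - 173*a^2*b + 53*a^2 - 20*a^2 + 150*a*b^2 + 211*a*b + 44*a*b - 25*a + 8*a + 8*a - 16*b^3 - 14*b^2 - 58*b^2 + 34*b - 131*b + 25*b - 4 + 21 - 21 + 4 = -24*a^3 + a^2*(33 - 173*b) + a*(150*b^2 + 255*b - 9) - 16*b^3 - 72*b^2 - 72*b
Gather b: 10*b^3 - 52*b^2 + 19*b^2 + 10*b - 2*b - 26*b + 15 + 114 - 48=10*b^3 - 33*b^2 - 18*b + 81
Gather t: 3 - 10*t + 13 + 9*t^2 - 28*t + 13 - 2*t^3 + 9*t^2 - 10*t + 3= -2*t^3 + 18*t^2 - 48*t + 32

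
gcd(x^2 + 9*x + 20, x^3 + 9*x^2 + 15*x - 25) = x + 5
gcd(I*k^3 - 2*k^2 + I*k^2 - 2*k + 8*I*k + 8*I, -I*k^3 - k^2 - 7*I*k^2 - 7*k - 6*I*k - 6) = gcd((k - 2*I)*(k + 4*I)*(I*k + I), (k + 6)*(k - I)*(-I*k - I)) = k + 1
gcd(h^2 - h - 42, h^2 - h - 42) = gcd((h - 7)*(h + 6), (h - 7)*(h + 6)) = h^2 - h - 42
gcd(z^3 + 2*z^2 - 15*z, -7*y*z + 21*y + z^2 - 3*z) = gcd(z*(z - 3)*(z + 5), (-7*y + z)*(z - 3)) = z - 3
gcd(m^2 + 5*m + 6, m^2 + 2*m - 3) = m + 3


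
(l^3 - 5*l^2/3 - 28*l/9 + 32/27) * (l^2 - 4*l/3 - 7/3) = l^5 - 3*l^4 - 29*l^3/9 + 83*l^2/9 + 460*l/81 - 224/81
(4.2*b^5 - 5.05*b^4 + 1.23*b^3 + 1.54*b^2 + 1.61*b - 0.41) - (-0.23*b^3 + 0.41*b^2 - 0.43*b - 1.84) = 4.2*b^5 - 5.05*b^4 + 1.46*b^3 + 1.13*b^2 + 2.04*b + 1.43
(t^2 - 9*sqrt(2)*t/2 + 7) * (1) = t^2 - 9*sqrt(2)*t/2 + 7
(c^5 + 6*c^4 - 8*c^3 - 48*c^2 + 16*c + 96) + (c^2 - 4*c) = c^5 + 6*c^4 - 8*c^3 - 47*c^2 + 12*c + 96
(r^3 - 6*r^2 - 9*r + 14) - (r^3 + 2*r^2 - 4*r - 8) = -8*r^2 - 5*r + 22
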